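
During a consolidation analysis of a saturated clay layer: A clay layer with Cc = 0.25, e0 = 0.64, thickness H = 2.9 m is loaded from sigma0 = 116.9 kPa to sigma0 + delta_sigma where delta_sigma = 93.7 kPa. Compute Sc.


Using Sc = Cc * H / (1 + e0) * log10((sigma0 + delta_sigma) / sigma0)
Stress ratio = (116.9 + 93.7) / 116.9 = 1.80154
log10(1.80154) = 0.255644
Cc * H / (1 + e0) = 0.25 * 2.9 / (1 + 0.64) = 0.442073
Sc = 0.442073 * 0.255644
Sc = 0.113 m


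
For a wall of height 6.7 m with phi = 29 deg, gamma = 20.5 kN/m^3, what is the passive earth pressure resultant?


Result: 1326.1 kN/m

Derivation:
Compute passive earth pressure coefficient:
Kp = tan^2(45 + phi/2) = tan^2(59.5) = 2.88206
Compute passive force:
Pp = 0.5 * Kp * gamma * H^2
Pp = 0.5 * 2.88206 * 20.5 * 6.7^2
Pp = 1326.1 kN/m


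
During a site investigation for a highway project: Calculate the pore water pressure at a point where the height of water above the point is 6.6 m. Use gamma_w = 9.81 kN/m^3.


Using u = gamma_w * h_w
u = 9.81 * 6.6
u = 64.75 kPa


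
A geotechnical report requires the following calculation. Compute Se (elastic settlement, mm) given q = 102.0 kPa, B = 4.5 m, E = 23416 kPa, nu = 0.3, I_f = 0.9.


Result: 16.054 mm

Derivation:
Using Se = q * B * (1 - nu^2) * I_f / E
1 - nu^2 = 1 - 0.3^2 = 0.91
Se = 102.0 * 4.5 * 0.91 * 0.9 / 23416
Se = 0.016054 m
Convert to mm: Se = 0.016054 * 1000 = 16.054 mm


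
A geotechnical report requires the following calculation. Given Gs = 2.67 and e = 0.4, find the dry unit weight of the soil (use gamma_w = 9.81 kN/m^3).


Using gamma_d = Gs * gamma_w / (1 + e)
gamma_d = 2.67 * 9.81 / (1 + 0.4)
gamma_d = 2.67 * 9.81 / 1.4
gamma_d = 18.709 kN/m^3


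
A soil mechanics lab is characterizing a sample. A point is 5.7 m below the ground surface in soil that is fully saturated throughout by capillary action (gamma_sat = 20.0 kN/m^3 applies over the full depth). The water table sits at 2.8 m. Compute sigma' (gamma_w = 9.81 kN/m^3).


Total stress = gamma_sat * depth
sigma = 20.0 * 5.7 = 114.0 kPa
Pore water pressure u = gamma_w * (depth - d_wt)
u = 9.81 * (5.7 - 2.8) = 28.449 kPa
Effective stress = sigma - u
sigma' = 114.0 - 28.449 = 85.55 kPa


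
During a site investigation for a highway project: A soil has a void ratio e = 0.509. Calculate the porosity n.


Result: 0.3373

Derivation:
Using the relation n = e / (1 + e)
n = 0.509 / (1 + 0.509)
n = 0.509 / 1.509
n = 0.3373


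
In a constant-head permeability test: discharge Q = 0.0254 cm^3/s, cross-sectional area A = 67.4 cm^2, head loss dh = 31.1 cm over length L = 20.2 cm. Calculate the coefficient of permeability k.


Compute hydraulic gradient:
i = dh / L = 31.1 / 20.2 = 1.5396
Then apply Darcy's law:
k = Q / (A * i)
k = 0.0254 / (67.4 * 1.5396)
k = 0.0254 / 103.769
k = 0.000245 cm/s


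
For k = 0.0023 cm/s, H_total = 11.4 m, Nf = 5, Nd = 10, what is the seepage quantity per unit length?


Convert k to m/s for unit consistency with H:
k = 0.0023 cm/s = 0.0023 / 100 m/s = 2.3e-05 m/s
Using q = k * H * Nf / Nd
Nf / Nd = 5 / 10 = 0.5
q = 2.3e-05 * 11.4 * 0.5
q = 0.0001311 m^3/s per m


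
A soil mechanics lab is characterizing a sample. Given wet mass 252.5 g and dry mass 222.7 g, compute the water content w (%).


Using w = (m_wet - m_dry) / m_dry * 100
m_wet - m_dry = 252.5 - 222.7 = 29.8 g
w = 29.8 / 222.7 * 100
w = 13.38 %


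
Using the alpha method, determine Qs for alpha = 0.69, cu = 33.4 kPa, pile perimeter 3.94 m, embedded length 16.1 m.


Using Qs = alpha * cu * perimeter * L
Qs = 0.69 * 33.4 * 3.94 * 16.1
Qs = 1461.9 kN


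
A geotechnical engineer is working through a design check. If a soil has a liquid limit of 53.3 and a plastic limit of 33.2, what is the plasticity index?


Result: 20.1

Derivation:
Using PI = LL - PL
PI = 53.3 - 33.2
PI = 20.1


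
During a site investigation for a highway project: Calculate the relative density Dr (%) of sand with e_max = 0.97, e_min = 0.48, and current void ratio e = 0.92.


Using Dr = (e_max - e) / (e_max - e_min) * 100
e_max - e = 0.97 - 0.92 = 0.05
e_max - e_min = 0.97 - 0.48 = 0.49
Dr = 0.05 / 0.49 * 100
Dr = 10.2 %


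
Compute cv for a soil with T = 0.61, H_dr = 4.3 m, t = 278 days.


Using cv = T * H_dr^2 / t
H_dr^2 = 4.3^2 = 18.49
cv = 0.61 * 18.49 / 278
cv = 0.04057 m^2/day


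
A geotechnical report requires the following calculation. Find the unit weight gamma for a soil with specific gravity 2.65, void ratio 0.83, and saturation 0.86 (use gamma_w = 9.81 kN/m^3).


Using gamma = gamma_w * (Gs + S*e) / (1 + e)
Numerator: Gs + S*e = 2.65 + 0.86*0.83 = 3.3638
Denominator: 1 + e = 1 + 0.83 = 1.83
gamma = 9.81 * 3.3638 / 1.83
gamma = 18.032 kN/m^3


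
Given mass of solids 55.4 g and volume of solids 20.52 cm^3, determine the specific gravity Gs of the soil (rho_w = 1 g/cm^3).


Using Gs = m_s / (V_s * rho_w)
Since rho_w = 1 g/cm^3:
Gs = 55.4 / 20.52
Gs = 2.7


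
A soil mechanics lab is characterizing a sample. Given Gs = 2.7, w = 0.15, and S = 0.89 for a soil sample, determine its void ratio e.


Result: 0.4551

Derivation:
Using the relation e = Gs * w / S
e = 2.7 * 0.15 / 0.89
e = 0.4551


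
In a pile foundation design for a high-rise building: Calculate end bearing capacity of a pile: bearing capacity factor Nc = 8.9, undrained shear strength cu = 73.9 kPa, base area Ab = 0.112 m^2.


Result: 73.66 kN

Derivation:
Using Qb = Nc * cu * Ab
Qb = 8.9 * 73.9 * 0.112
Qb = 73.66 kN


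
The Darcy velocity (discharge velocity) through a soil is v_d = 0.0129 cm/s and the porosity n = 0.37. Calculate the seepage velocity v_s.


Using v_s = v_d / n
v_s = 0.0129 / 0.37
v_s = 0.03486 cm/s


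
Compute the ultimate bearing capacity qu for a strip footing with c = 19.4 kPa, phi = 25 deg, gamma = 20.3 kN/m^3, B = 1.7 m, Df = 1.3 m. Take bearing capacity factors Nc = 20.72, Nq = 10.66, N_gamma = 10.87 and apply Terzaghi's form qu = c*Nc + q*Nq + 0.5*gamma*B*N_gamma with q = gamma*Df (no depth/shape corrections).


Result: 870.85 kPa

Derivation:
Compute qu = c*Nc + gamma*Df*Nq + 0.5*gamma*B*N_gamma
Term 1: 19.4 * 20.72 = 401.968
Term 2: 20.3 * 1.3 * 10.66 = 281.3174
Term 3: 0.5 * 20.3 * 1.7 * 10.87 = 187.56185
qu = 401.968 + 281.3174 + 187.56185
qu = 870.85 kPa


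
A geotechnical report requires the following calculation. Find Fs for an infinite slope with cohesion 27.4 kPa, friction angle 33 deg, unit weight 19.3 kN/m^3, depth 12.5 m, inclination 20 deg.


Using Fs = c / (gamma*H*sin(beta)*cos(beta)) + tan(phi)/tan(beta)
Cohesion contribution = 27.4 / (19.3*12.5*sin(20)*cos(20))
Cohesion contribution = 0.353383
Friction contribution = tan(33)/tan(20) = 1.78423
Fs = 0.353383 + 1.78423
Fs = 2.138


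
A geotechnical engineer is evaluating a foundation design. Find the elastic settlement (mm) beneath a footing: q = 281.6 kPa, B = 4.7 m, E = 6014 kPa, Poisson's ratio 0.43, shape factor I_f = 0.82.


Using Se = q * B * (1 - nu^2) * I_f / E
1 - nu^2 = 1 - 0.43^2 = 0.8151
Se = 281.6 * 4.7 * 0.8151 * 0.82 / 6014
Se = 0.147093 m
Convert to mm: Se = 0.147093 * 1000 = 147.093 mm


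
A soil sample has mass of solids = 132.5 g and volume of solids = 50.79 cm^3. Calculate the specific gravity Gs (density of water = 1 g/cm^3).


Using Gs = m_s / (V_s * rho_w)
Since rho_w = 1 g/cm^3:
Gs = 132.5 / 50.79
Gs = 2.609


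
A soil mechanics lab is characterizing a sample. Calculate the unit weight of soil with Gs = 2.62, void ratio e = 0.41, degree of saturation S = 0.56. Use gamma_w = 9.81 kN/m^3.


Result: 19.826 kN/m^3

Derivation:
Using gamma = gamma_w * (Gs + S*e) / (1 + e)
Numerator: Gs + S*e = 2.62 + 0.56*0.41 = 2.8496
Denominator: 1 + e = 1 + 0.41 = 1.41
gamma = 9.81 * 2.8496 / 1.41
gamma = 19.826 kN/m^3


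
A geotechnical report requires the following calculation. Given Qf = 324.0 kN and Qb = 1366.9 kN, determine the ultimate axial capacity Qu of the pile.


Using Qu = Qf + Qb
Qu = 324.0 + 1366.9
Qu = 1690.9 kN


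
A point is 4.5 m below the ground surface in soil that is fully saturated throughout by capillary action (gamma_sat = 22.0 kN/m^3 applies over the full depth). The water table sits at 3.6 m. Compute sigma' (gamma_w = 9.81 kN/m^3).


Total stress = gamma_sat * depth
sigma = 22.0 * 4.5 = 99.0 kPa
Pore water pressure u = gamma_w * (depth - d_wt)
u = 9.81 * (4.5 - 3.6) = 8.829 kPa
Effective stress = sigma - u
sigma' = 99.0 - 8.829 = 90.17 kPa


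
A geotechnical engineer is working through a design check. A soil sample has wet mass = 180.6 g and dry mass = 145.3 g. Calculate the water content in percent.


Using w = (m_wet - m_dry) / m_dry * 100
m_wet - m_dry = 180.6 - 145.3 = 35.3 g
w = 35.3 / 145.3 * 100
w = 24.29 %


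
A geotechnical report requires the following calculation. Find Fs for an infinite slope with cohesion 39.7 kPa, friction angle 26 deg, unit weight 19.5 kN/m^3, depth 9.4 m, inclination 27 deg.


Using Fs = c / (gamma*H*sin(beta)*cos(beta)) + tan(phi)/tan(beta)
Cohesion contribution = 39.7 / (19.5*9.4*sin(27)*cos(27))
Cohesion contribution = 0.535427
Friction contribution = tan(26)/tan(27) = 0.957229
Fs = 0.535427 + 0.957229
Fs = 1.493


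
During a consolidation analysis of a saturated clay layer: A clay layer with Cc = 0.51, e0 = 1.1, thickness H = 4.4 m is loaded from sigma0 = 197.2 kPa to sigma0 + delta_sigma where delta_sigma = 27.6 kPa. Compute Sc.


Using Sc = Cc * H / (1 + e0) * log10((sigma0 + delta_sigma) / sigma0)
Stress ratio = (197.2 + 27.6) / 197.2 = 1.13996
log10(1.13996) = 0.0568894
Cc * H / (1 + e0) = 0.51 * 4.4 / (1 + 1.1) = 1.06857
Sc = 1.06857 * 0.0568894
Sc = 0.0608 m


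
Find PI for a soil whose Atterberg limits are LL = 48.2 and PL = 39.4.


Using PI = LL - PL
PI = 48.2 - 39.4
PI = 8.8


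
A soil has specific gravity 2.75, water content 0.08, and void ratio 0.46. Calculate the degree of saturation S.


Using S = Gs * w / e
S = 2.75 * 0.08 / 0.46
S = 0.4783


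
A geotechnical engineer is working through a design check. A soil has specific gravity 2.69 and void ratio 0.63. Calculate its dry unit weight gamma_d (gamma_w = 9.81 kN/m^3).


Using gamma_d = Gs * gamma_w / (1 + e)
gamma_d = 2.69 * 9.81 / (1 + 0.63)
gamma_d = 2.69 * 9.81 / 1.63
gamma_d = 16.19 kN/m^3


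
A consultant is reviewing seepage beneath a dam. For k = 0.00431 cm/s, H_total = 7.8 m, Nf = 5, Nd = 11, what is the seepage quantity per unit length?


Convert k to m/s for unit consistency with H:
k = 0.00431 cm/s = 0.00431 / 100 m/s = 4.31e-05 m/s
Using q = k * H * Nf / Nd
Nf / Nd = 5 / 11 = 0.4545
q = 4.31e-05 * 7.8 * 0.4545
q = 0.0001528 m^3/s per m


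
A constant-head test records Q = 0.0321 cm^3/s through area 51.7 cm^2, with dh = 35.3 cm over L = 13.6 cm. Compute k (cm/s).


Compute hydraulic gradient:
i = dh / L = 35.3 / 13.6 = 2.59559
Then apply Darcy's law:
k = Q / (A * i)
k = 0.0321 / (51.7 * 2.59559)
k = 0.0321 / 134.192
k = 0.000239 cm/s


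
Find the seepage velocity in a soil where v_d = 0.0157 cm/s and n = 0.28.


Using v_s = v_d / n
v_s = 0.0157 / 0.28
v_s = 0.05607 cm/s


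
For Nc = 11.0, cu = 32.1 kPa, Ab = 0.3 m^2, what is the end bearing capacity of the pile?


Using Qb = Nc * cu * Ab
Qb = 11.0 * 32.1 * 0.3
Qb = 105.93 kN


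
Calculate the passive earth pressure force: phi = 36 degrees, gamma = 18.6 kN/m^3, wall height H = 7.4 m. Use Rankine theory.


Result: 1961.62 kN/m

Derivation:
Compute passive earth pressure coefficient:
Kp = tan^2(45 + phi/2) = tan^2(63.0) = 3.85184
Compute passive force:
Pp = 0.5 * Kp * gamma * H^2
Pp = 0.5 * 3.85184 * 18.6 * 7.4^2
Pp = 1961.62 kN/m


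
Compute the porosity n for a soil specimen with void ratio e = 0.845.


Using the relation n = e / (1 + e)
n = 0.845 / (1 + 0.845)
n = 0.845 / 1.845
n = 0.458


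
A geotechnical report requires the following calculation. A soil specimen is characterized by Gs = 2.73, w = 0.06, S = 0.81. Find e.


Using the relation e = Gs * w / S
e = 2.73 * 0.06 / 0.81
e = 0.2022


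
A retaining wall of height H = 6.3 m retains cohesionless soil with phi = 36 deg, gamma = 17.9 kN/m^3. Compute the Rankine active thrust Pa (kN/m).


Compute active earth pressure coefficient:
Ka = tan^2(45 - phi/2) = tan^2(27.0) = 0.259616
Compute active force:
Pa = 0.5 * Ka * gamma * H^2
Pa = 0.5 * 0.259616 * 17.9 * 6.3^2
Pa = 92.22 kN/m


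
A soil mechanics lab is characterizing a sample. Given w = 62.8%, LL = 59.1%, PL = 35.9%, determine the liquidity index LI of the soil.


First compute the plasticity index:
PI = LL - PL = 59.1 - 35.9 = 23.2
Then compute the liquidity index:
LI = (w - PL) / PI
LI = (62.8 - 35.9) / 23.2
LI = 1.159


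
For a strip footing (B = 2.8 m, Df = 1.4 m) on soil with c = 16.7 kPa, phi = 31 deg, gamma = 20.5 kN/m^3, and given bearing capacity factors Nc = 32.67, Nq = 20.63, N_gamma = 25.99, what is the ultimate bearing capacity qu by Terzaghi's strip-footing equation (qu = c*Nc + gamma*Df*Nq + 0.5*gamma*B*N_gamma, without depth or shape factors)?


Result: 1883.58 kPa

Derivation:
Compute qu = c*Nc + gamma*Df*Nq + 0.5*gamma*B*N_gamma
Term 1: 16.7 * 32.67 = 545.589
Term 2: 20.5 * 1.4 * 20.63 = 592.081
Term 3: 0.5 * 20.5 * 2.8 * 25.99 = 745.913
qu = 545.589 + 592.081 + 745.913
qu = 1883.58 kPa


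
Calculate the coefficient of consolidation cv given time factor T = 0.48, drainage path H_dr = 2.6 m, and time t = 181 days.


Result: 0.01793 m^2/day

Derivation:
Using cv = T * H_dr^2 / t
H_dr^2 = 2.6^2 = 6.76
cv = 0.48 * 6.76 / 181
cv = 0.01793 m^2/day


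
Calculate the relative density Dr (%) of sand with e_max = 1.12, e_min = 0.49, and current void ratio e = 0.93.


Using Dr = (e_max - e) / (e_max - e_min) * 100
e_max - e = 1.12 - 0.93 = 0.19
e_max - e_min = 1.12 - 0.49 = 0.63
Dr = 0.19 / 0.63 * 100
Dr = 30.16 %


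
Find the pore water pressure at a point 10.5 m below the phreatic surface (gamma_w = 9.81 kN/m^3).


Result: 103.01 kPa

Derivation:
Using u = gamma_w * h_w
u = 9.81 * 10.5
u = 103.01 kPa


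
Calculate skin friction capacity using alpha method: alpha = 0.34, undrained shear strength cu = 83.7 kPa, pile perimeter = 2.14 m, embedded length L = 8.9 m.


Result: 542.01 kN

Derivation:
Using Qs = alpha * cu * perimeter * L
Qs = 0.34 * 83.7 * 2.14 * 8.9
Qs = 542.01 kN


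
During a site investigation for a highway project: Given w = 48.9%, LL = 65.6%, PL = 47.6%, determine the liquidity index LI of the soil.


First compute the plasticity index:
PI = LL - PL = 65.6 - 47.6 = 18.0
Then compute the liquidity index:
LI = (w - PL) / PI
LI = (48.9 - 47.6) / 18.0
LI = 0.072


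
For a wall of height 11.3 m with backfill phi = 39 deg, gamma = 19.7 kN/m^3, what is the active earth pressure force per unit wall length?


Compute active earth pressure coefficient:
Ka = tan^2(45 - phi/2) = tan^2(25.5) = 0.227506
Compute active force:
Pa = 0.5 * Ka * gamma * H^2
Pa = 0.5 * 0.227506 * 19.7 * 11.3^2
Pa = 286.14 kN/m


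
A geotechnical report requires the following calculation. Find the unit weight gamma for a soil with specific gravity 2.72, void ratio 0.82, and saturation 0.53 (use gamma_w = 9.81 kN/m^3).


Result: 17.004 kN/m^3

Derivation:
Using gamma = gamma_w * (Gs + S*e) / (1 + e)
Numerator: Gs + S*e = 2.72 + 0.53*0.82 = 3.1546
Denominator: 1 + e = 1 + 0.82 = 1.82
gamma = 9.81 * 3.1546 / 1.82
gamma = 17.004 kN/m^3


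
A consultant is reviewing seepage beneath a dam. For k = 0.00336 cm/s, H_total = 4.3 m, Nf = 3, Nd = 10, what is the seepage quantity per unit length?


Result: 4.334e-05 m^3/s per m

Derivation:
Convert k to m/s for unit consistency with H:
k = 0.00336 cm/s = 0.00336 / 100 m/s = 3.36e-05 m/s
Using q = k * H * Nf / Nd
Nf / Nd = 3 / 10 = 0.3
q = 3.36e-05 * 4.3 * 0.3
q = 4.334e-05 m^3/s per m


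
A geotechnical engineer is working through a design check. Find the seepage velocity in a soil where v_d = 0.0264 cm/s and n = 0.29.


Using v_s = v_d / n
v_s = 0.0264 / 0.29
v_s = 0.09103 cm/s


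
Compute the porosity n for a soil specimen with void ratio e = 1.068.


Using the relation n = e / (1 + e)
n = 1.068 / (1 + 1.068)
n = 1.068 / 2.068
n = 0.5164


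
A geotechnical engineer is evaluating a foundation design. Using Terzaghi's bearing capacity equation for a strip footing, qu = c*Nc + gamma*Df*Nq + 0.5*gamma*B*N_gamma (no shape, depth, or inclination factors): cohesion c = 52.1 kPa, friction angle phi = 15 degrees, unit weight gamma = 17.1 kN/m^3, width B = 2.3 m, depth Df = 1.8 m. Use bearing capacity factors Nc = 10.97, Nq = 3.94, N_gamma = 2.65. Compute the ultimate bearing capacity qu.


Result: 744.92 kPa

Derivation:
Compute qu = c*Nc + gamma*Df*Nq + 0.5*gamma*B*N_gamma
Term 1: 52.1 * 10.97 = 571.537
Term 2: 17.1 * 1.8 * 3.94 = 121.2732
Term 3: 0.5 * 17.1 * 2.3 * 2.65 = 52.11225
qu = 571.537 + 121.2732 + 52.11225
qu = 744.92 kPa


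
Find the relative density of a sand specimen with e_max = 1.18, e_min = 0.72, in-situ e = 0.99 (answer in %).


Result: 41.3 %

Derivation:
Using Dr = (e_max - e) / (e_max - e_min) * 100
e_max - e = 1.18 - 0.99 = 0.19
e_max - e_min = 1.18 - 0.72 = 0.46
Dr = 0.19 / 0.46 * 100
Dr = 41.3 %


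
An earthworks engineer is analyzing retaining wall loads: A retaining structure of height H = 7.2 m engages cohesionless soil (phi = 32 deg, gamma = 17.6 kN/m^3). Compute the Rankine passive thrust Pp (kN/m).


Compute passive earth pressure coefficient:
Kp = tan^2(45 + phi/2) = tan^2(61.0) = 3.254588
Compute passive force:
Pp = 0.5 * Kp * gamma * H^2
Pp = 0.5 * 3.254588 * 17.6 * 7.2^2
Pp = 1484.72 kN/m


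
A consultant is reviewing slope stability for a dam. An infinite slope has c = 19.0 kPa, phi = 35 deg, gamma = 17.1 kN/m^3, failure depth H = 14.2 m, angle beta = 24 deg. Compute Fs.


Result: 1.783

Derivation:
Using Fs = c / (gamma*H*sin(beta)*cos(beta)) + tan(phi)/tan(beta)
Cohesion contribution = 19.0 / (17.1*14.2*sin(24)*cos(24))
Cohesion contribution = 0.210584
Friction contribution = tan(35)/tan(24) = 1.57269
Fs = 0.210584 + 1.57269
Fs = 1.783


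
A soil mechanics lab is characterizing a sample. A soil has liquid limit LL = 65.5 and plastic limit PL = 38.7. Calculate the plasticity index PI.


Result: 26.8

Derivation:
Using PI = LL - PL
PI = 65.5 - 38.7
PI = 26.8


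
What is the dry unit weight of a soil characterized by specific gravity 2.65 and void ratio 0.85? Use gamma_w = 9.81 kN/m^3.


Using gamma_d = Gs * gamma_w / (1 + e)
gamma_d = 2.65 * 9.81 / (1 + 0.85)
gamma_d = 2.65 * 9.81 / 1.85
gamma_d = 14.052 kN/m^3


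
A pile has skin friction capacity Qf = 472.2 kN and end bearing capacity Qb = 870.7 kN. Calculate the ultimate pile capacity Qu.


Using Qu = Qf + Qb
Qu = 472.2 + 870.7
Qu = 1342.9 kN


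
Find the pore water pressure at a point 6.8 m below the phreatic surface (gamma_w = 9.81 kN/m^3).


Using u = gamma_w * h_w
u = 9.81 * 6.8
u = 66.71 kPa


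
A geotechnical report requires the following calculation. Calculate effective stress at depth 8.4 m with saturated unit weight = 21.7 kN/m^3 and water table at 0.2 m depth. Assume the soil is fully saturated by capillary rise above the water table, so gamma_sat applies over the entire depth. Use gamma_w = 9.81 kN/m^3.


Result: 101.84 kPa

Derivation:
Total stress = gamma_sat * depth
sigma = 21.7 * 8.4 = 182.28 kPa
Pore water pressure u = gamma_w * (depth - d_wt)
u = 9.81 * (8.4 - 0.2) = 80.442 kPa
Effective stress = sigma - u
sigma' = 182.28 - 80.442 = 101.84 kPa


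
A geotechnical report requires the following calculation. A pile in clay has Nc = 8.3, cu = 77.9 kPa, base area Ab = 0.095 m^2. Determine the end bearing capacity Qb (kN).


Result: 61.42 kN

Derivation:
Using Qb = Nc * cu * Ab
Qb = 8.3 * 77.9 * 0.095
Qb = 61.42 kN


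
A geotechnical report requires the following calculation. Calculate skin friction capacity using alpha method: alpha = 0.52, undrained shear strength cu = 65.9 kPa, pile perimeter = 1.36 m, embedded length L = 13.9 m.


Result: 647.8 kN

Derivation:
Using Qs = alpha * cu * perimeter * L
Qs = 0.52 * 65.9 * 1.36 * 13.9
Qs = 647.8 kN


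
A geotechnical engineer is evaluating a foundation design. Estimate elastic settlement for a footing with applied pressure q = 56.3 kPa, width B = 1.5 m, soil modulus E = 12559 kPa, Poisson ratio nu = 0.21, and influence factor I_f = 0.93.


Using Se = q * B * (1 - nu^2) * I_f / E
1 - nu^2 = 1 - 0.21^2 = 0.9559
Se = 56.3 * 1.5 * 0.9559 * 0.93 / 12559
Se = 0.005978 m
Convert to mm: Se = 0.005978 * 1000 = 5.978 mm


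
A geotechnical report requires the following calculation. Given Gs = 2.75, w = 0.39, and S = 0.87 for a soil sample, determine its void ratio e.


Using the relation e = Gs * w / S
e = 2.75 * 0.39 / 0.87
e = 1.2328


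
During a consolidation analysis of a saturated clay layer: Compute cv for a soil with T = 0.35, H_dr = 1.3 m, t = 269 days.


Using cv = T * H_dr^2 / t
H_dr^2 = 1.3^2 = 1.69
cv = 0.35 * 1.69 / 269
cv = 0.0022 m^2/day


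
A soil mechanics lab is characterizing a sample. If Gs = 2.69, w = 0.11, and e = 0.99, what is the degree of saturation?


Using S = Gs * w / e
S = 2.69 * 0.11 / 0.99
S = 0.2989


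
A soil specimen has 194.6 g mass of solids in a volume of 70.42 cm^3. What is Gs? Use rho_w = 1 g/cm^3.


Using Gs = m_s / (V_s * rho_w)
Since rho_w = 1 g/cm^3:
Gs = 194.6 / 70.42
Gs = 2.763


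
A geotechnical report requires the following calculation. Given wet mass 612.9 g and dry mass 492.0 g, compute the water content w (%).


Result: 24.57 %

Derivation:
Using w = (m_wet - m_dry) / m_dry * 100
m_wet - m_dry = 612.9 - 492.0 = 120.9 g
w = 120.9 / 492.0 * 100
w = 24.57 %


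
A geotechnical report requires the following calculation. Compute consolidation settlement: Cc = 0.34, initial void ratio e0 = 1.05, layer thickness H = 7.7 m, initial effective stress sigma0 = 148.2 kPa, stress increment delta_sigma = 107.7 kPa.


Using Sc = Cc * H / (1 + e0) * log10((sigma0 + delta_sigma) / sigma0)
Stress ratio = (148.2 + 107.7) / 148.2 = 1.72672
log10(1.72672) = 0.237222
Cc * H / (1 + e0) = 0.34 * 7.7 / (1 + 1.05) = 1.27707
Sc = 1.27707 * 0.237222
Sc = 0.3029 m


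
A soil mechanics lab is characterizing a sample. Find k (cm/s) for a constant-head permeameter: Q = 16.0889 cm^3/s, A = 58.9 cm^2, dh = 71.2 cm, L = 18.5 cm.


Result: 0.070975 cm/s

Derivation:
Compute hydraulic gradient:
i = dh / L = 71.2 / 18.5 = 3.84865
Then apply Darcy's law:
k = Q / (A * i)
k = 16.0889 / (58.9 * 3.84865)
k = 16.0889 / 226.685
k = 0.070975 cm/s


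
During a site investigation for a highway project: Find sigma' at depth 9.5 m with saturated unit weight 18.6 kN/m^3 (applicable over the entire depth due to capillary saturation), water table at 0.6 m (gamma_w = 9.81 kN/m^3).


Total stress = gamma_sat * depth
sigma = 18.6 * 9.5 = 176.7 kPa
Pore water pressure u = gamma_w * (depth - d_wt)
u = 9.81 * (9.5 - 0.6) = 87.309 kPa
Effective stress = sigma - u
sigma' = 176.7 - 87.309 = 89.39 kPa


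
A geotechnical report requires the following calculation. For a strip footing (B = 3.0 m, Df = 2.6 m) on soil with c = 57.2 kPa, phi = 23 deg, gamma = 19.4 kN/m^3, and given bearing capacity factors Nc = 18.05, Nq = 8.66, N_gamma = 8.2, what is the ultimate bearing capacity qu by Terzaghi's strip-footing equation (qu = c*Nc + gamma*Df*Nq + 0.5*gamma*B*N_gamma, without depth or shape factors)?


Compute qu = c*Nc + gamma*Df*Nq + 0.5*gamma*B*N_gamma
Term 1: 57.2 * 18.05 = 1032.46
Term 2: 19.4 * 2.6 * 8.66 = 436.8104
Term 3: 0.5 * 19.4 * 3.0 * 8.2 = 238.62
qu = 1032.46 + 436.8104 + 238.62
qu = 1707.89 kPa


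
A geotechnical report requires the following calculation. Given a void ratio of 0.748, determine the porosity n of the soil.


Using the relation n = e / (1 + e)
n = 0.748 / (1 + 0.748)
n = 0.748 / 1.748
n = 0.4279


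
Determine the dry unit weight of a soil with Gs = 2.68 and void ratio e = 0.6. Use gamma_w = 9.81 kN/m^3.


Result: 16.432 kN/m^3

Derivation:
Using gamma_d = Gs * gamma_w / (1 + e)
gamma_d = 2.68 * 9.81 / (1 + 0.6)
gamma_d = 2.68 * 9.81 / 1.6
gamma_d = 16.432 kN/m^3


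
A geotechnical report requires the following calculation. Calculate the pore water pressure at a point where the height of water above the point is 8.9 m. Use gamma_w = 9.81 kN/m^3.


Using u = gamma_w * h_w
u = 9.81 * 8.9
u = 87.31 kPa


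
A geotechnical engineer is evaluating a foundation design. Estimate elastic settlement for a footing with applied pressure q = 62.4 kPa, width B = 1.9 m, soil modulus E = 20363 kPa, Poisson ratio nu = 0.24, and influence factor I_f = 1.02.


Result: 5.597 mm

Derivation:
Using Se = q * B * (1 - nu^2) * I_f / E
1 - nu^2 = 1 - 0.24^2 = 0.9424
Se = 62.4 * 1.9 * 0.9424 * 1.02 / 20363
Se = 0.005597 m
Convert to mm: Se = 0.005597 * 1000 = 5.597 mm


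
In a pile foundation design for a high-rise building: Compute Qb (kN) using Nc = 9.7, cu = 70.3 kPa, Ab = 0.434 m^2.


Result: 295.95 kN

Derivation:
Using Qb = Nc * cu * Ab
Qb = 9.7 * 70.3 * 0.434
Qb = 295.95 kN


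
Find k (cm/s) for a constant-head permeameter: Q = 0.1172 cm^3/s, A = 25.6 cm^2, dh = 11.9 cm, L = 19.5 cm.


Compute hydraulic gradient:
i = dh / L = 11.9 / 19.5 = 0.610256
Then apply Darcy's law:
k = Q / (A * i)
k = 0.1172 / (25.6 * 0.610256)
k = 0.1172 / 15.6226
k = 0.007502 cm/s


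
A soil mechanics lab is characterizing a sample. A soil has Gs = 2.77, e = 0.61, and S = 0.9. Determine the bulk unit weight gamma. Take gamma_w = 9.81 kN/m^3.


Result: 20.223 kN/m^3

Derivation:
Using gamma = gamma_w * (Gs + S*e) / (1 + e)
Numerator: Gs + S*e = 2.77 + 0.9*0.61 = 3.319
Denominator: 1 + e = 1 + 0.61 = 1.61
gamma = 9.81 * 3.319 / 1.61
gamma = 20.223 kN/m^3


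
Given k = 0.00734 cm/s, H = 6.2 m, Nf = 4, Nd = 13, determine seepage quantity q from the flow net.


Convert k to m/s for unit consistency with H:
k = 0.00734 cm/s = 0.00734 / 100 m/s = 7.34e-05 m/s
Using q = k * H * Nf / Nd
Nf / Nd = 4 / 13 = 0.3077
q = 7.34e-05 * 6.2 * 0.3077
q = 0.00014 m^3/s per m


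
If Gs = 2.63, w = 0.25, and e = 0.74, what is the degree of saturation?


Using S = Gs * w / e
S = 2.63 * 0.25 / 0.74
S = 0.8885


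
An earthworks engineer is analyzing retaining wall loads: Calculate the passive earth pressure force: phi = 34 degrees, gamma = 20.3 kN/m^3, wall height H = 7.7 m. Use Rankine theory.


Compute passive earth pressure coefficient:
Kp = tan^2(45 + phi/2) = tan^2(62.0) = 3.537132
Compute passive force:
Pp = 0.5 * Kp * gamma * H^2
Pp = 0.5 * 3.537132 * 20.3 * 7.7^2
Pp = 2128.62 kN/m


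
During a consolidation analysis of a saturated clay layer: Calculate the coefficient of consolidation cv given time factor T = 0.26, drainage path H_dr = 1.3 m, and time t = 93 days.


Using cv = T * H_dr^2 / t
H_dr^2 = 1.3^2 = 1.69
cv = 0.26 * 1.69 / 93
cv = 0.00472 m^2/day


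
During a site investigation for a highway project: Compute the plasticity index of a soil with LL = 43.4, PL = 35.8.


Result: 7.6

Derivation:
Using PI = LL - PL
PI = 43.4 - 35.8
PI = 7.6


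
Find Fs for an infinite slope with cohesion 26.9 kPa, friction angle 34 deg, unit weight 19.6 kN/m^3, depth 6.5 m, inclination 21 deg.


Using Fs = c / (gamma*H*sin(beta)*cos(beta)) + tan(phi)/tan(beta)
Cohesion contribution = 26.9 / (19.6*6.5*sin(21)*cos(21))
Cohesion contribution = 0.631105
Friction contribution = tan(34)/tan(21) = 1.75715
Fs = 0.631105 + 1.75715
Fs = 2.388


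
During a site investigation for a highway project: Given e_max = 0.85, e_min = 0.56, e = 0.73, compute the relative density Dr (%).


Result: 41.38 %

Derivation:
Using Dr = (e_max - e) / (e_max - e_min) * 100
e_max - e = 0.85 - 0.73 = 0.12
e_max - e_min = 0.85 - 0.56 = 0.29
Dr = 0.12 / 0.29 * 100
Dr = 41.38 %


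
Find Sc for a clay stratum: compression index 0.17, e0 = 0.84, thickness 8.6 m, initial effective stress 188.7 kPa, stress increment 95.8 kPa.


Result: 0.1417 m

Derivation:
Using Sc = Cc * H / (1 + e0) * log10((sigma0 + delta_sigma) / sigma0)
Stress ratio = (188.7 + 95.8) / 188.7 = 1.50768
log10(1.50768) = 0.17831
Cc * H / (1 + e0) = 0.17 * 8.6 / (1 + 0.84) = 0.794565
Sc = 0.794565 * 0.17831
Sc = 0.1417 m


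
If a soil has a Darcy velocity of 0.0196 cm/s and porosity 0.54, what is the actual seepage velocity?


Result: 0.0363 cm/s

Derivation:
Using v_s = v_d / n
v_s = 0.0196 / 0.54
v_s = 0.0363 cm/s


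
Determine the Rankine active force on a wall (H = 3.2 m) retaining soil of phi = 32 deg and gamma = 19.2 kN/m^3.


Compute active earth pressure coefficient:
Ka = tan^2(45 - phi/2) = tan^2(29.0) = 0.307259
Compute active force:
Pa = 0.5 * Ka * gamma * H^2
Pa = 0.5 * 0.307259 * 19.2 * 3.2^2
Pa = 30.2 kN/m


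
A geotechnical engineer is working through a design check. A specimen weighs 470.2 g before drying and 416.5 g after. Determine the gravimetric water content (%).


Using w = (m_wet - m_dry) / m_dry * 100
m_wet - m_dry = 470.2 - 416.5 = 53.7 g
w = 53.7 / 416.5 * 100
w = 12.89 %


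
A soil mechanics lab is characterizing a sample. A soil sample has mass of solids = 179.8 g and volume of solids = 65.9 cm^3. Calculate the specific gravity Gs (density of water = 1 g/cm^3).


Result: 2.728

Derivation:
Using Gs = m_s / (V_s * rho_w)
Since rho_w = 1 g/cm^3:
Gs = 179.8 / 65.9
Gs = 2.728


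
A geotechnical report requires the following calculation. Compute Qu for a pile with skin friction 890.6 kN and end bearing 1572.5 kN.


Using Qu = Qf + Qb
Qu = 890.6 + 1572.5
Qu = 2463.1 kN


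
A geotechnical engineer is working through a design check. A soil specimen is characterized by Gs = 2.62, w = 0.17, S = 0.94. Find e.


Result: 0.4738

Derivation:
Using the relation e = Gs * w / S
e = 2.62 * 0.17 / 0.94
e = 0.4738


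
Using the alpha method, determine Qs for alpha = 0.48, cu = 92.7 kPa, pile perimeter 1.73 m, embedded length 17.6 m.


Using Qs = alpha * cu * perimeter * L
Qs = 0.48 * 92.7 * 1.73 * 17.6
Qs = 1354.81 kN


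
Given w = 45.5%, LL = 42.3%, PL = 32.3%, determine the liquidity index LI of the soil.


Result: 1.32

Derivation:
First compute the plasticity index:
PI = LL - PL = 42.3 - 32.3 = 10.0
Then compute the liquidity index:
LI = (w - PL) / PI
LI = (45.5 - 32.3) / 10.0
LI = 1.32


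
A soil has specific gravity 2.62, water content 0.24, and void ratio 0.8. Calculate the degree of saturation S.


Using S = Gs * w / e
S = 2.62 * 0.24 / 0.8
S = 0.786


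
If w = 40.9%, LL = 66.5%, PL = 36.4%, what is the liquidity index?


Result: 0.15

Derivation:
First compute the plasticity index:
PI = LL - PL = 66.5 - 36.4 = 30.1
Then compute the liquidity index:
LI = (w - PL) / PI
LI = (40.9 - 36.4) / 30.1
LI = 0.15


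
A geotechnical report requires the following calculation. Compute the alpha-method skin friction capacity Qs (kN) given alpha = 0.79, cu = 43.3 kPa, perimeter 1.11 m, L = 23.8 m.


Using Qs = alpha * cu * perimeter * L
Qs = 0.79 * 43.3 * 1.11 * 23.8
Qs = 903.68 kN


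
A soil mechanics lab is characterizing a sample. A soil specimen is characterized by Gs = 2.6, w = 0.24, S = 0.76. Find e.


Using the relation e = Gs * w / S
e = 2.6 * 0.24 / 0.76
e = 0.8211


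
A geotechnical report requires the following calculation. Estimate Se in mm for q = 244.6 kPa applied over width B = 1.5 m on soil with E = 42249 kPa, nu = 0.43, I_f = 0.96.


Result: 6.795 mm

Derivation:
Using Se = q * B * (1 - nu^2) * I_f / E
1 - nu^2 = 1 - 0.43^2 = 0.8151
Se = 244.6 * 1.5 * 0.8151 * 0.96 / 42249
Se = 0.006795 m
Convert to mm: Se = 0.006795 * 1000 = 6.795 mm


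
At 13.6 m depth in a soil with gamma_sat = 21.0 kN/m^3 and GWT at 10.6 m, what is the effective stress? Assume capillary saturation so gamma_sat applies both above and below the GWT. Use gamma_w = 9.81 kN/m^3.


Total stress = gamma_sat * depth
sigma = 21.0 * 13.6 = 285.6 kPa
Pore water pressure u = gamma_w * (depth - d_wt)
u = 9.81 * (13.6 - 10.6) = 29.43 kPa
Effective stress = sigma - u
sigma' = 285.6 - 29.43 = 256.17 kPa


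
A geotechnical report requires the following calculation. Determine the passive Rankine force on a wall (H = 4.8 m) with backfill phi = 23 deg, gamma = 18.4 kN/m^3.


Compute passive earth pressure coefficient:
Kp = tan^2(45 + phi/2) = tan^2(56.5) = 2.282623
Compute passive force:
Pp = 0.5 * Kp * gamma * H^2
Pp = 0.5 * 2.282623 * 18.4 * 4.8^2
Pp = 483.84 kN/m


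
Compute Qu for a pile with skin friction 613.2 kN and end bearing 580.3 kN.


Using Qu = Qf + Qb
Qu = 613.2 + 580.3
Qu = 1193.5 kN


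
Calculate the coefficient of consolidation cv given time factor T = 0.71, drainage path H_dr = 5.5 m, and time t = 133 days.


Result: 0.16148 m^2/day

Derivation:
Using cv = T * H_dr^2 / t
H_dr^2 = 5.5^2 = 30.25
cv = 0.71 * 30.25 / 133
cv = 0.16148 m^2/day


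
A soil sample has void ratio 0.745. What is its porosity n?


Result: 0.4269

Derivation:
Using the relation n = e / (1 + e)
n = 0.745 / (1 + 0.745)
n = 0.745 / 1.745
n = 0.4269


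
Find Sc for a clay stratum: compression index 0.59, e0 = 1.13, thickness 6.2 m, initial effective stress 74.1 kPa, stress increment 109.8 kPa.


Using Sc = Cc * H / (1 + e0) * log10((sigma0 + delta_sigma) / sigma0)
Stress ratio = (74.1 + 109.8) / 74.1 = 2.48178
log10(2.48178) = 0.394764
Cc * H / (1 + e0) = 0.59 * 6.2 / (1 + 1.13) = 1.71737
Sc = 1.71737 * 0.394764
Sc = 0.678 m


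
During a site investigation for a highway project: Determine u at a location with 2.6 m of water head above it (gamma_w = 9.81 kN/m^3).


Result: 25.51 kPa

Derivation:
Using u = gamma_w * h_w
u = 9.81 * 2.6
u = 25.51 kPa


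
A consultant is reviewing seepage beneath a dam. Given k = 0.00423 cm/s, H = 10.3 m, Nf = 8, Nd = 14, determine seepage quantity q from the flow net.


Result: 0.000249 m^3/s per m

Derivation:
Convert k to m/s for unit consistency with H:
k = 0.00423 cm/s = 0.00423 / 100 m/s = 4.23e-05 m/s
Using q = k * H * Nf / Nd
Nf / Nd = 8 / 14 = 0.5714
q = 4.23e-05 * 10.3 * 0.5714
q = 0.000249 m^3/s per m


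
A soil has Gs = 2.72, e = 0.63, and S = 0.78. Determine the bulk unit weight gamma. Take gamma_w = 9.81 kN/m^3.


Using gamma = gamma_w * (Gs + S*e) / (1 + e)
Numerator: Gs + S*e = 2.72 + 0.78*0.63 = 3.2114
Denominator: 1 + e = 1 + 0.63 = 1.63
gamma = 9.81 * 3.2114 / 1.63
gamma = 19.328 kN/m^3


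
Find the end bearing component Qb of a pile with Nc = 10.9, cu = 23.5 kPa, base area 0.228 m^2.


Result: 58.4 kN

Derivation:
Using Qb = Nc * cu * Ab
Qb = 10.9 * 23.5 * 0.228
Qb = 58.4 kN


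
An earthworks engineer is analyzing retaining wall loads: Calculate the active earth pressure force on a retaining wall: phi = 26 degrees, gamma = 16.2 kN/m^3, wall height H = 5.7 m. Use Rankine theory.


Result: 102.76 kN/m

Derivation:
Compute active earth pressure coefficient:
Ka = tan^2(45 - phi/2) = tan^2(32.0) = 0.390462
Compute active force:
Pa = 0.5 * Ka * gamma * H^2
Pa = 0.5 * 0.390462 * 16.2 * 5.7^2
Pa = 102.76 kN/m


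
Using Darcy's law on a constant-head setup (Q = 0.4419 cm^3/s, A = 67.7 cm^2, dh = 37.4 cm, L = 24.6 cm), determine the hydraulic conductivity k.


Compute hydraulic gradient:
i = dh / L = 37.4 / 24.6 = 1.52033
Then apply Darcy's law:
k = Q / (A * i)
k = 0.4419 / (67.7 * 1.52033)
k = 0.4419 / 102.926
k = 0.004293 cm/s


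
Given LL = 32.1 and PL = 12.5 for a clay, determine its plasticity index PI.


Using PI = LL - PL
PI = 32.1 - 12.5
PI = 19.6


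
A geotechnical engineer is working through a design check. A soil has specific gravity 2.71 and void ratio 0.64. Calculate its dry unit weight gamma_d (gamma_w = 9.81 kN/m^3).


Using gamma_d = Gs * gamma_w / (1 + e)
gamma_d = 2.71 * 9.81 / (1 + 0.64)
gamma_d = 2.71 * 9.81 / 1.64
gamma_d = 16.21 kN/m^3


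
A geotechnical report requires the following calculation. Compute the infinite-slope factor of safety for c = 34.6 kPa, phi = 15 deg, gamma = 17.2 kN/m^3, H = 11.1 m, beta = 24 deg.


Result: 1.09

Derivation:
Using Fs = c / (gamma*H*sin(beta)*cos(beta)) + tan(phi)/tan(beta)
Cohesion contribution = 34.6 / (17.2*11.1*sin(24)*cos(24))
Cohesion contribution = 0.487732
Friction contribution = tan(15)/tan(24) = 0.601824
Fs = 0.487732 + 0.601824
Fs = 1.09


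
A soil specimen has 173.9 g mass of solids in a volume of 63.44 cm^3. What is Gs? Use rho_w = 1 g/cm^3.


Result: 2.741

Derivation:
Using Gs = m_s / (V_s * rho_w)
Since rho_w = 1 g/cm^3:
Gs = 173.9 / 63.44
Gs = 2.741


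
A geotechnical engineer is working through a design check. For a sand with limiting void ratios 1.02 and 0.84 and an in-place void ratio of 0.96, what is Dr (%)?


Result: 33.33 %

Derivation:
Using Dr = (e_max - e) / (e_max - e_min) * 100
e_max - e = 1.02 - 0.96 = 0.06
e_max - e_min = 1.02 - 0.84 = 0.18
Dr = 0.06 / 0.18 * 100
Dr = 33.33 %


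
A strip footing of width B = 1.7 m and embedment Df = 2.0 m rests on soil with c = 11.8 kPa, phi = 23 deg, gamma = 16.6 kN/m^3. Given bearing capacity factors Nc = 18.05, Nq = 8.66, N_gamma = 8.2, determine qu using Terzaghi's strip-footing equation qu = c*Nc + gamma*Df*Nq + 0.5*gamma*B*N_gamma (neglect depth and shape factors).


Compute qu = c*Nc + gamma*Df*Nq + 0.5*gamma*B*N_gamma
Term 1: 11.8 * 18.05 = 212.99
Term 2: 16.6 * 2.0 * 8.66 = 287.512
Term 3: 0.5 * 16.6 * 1.7 * 8.2 = 115.702
qu = 212.99 + 287.512 + 115.702
qu = 616.2 kPa


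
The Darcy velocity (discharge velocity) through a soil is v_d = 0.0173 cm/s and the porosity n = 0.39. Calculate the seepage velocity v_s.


Using v_s = v_d / n
v_s = 0.0173 / 0.39
v_s = 0.04436 cm/s


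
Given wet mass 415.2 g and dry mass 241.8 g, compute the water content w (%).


Result: 71.71 %

Derivation:
Using w = (m_wet - m_dry) / m_dry * 100
m_wet - m_dry = 415.2 - 241.8 = 173.4 g
w = 173.4 / 241.8 * 100
w = 71.71 %


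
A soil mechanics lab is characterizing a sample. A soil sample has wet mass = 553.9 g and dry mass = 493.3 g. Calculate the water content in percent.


Using w = (m_wet - m_dry) / m_dry * 100
m_wet - m_dry = 553.9 - 493.3 = 60.6 g
w = 60.6 / 493.3 * 100
w = 12.28 %


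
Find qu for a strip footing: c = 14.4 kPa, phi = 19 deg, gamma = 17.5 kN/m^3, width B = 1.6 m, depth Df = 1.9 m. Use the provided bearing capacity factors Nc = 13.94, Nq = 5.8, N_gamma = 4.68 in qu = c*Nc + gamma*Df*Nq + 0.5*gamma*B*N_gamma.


Compute qu = c*Nc + gamma*Df*Nq + 0.5*gamma*B*N_gamma
Term 1: 14.4 * 13.94 = 200.736
Term 2: 17.5 * 1.9 * 5.8 = 192.85
Term 3: 0.5 * 17.5 * 1.6 * 4.68 = 65.52
qu = 200.736 + 192.85 + 65.52
qu = 459.11 kPa


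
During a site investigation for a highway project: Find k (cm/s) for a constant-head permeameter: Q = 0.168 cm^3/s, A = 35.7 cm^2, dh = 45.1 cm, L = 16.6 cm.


Result: 0.001732 cm/s

Derivation:
Compute hydraulic gradient:
i = dh / L = 45.1 / 16.6 = 2.71687
Then apply Darcy's law:
k = Q / (A * i)
k = 0.168 / (35.7 * 2.71687)
k = 0.168 / 96.9922
k = 0.001732 cm/s


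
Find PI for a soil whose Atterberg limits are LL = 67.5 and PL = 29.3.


Result: 38.2

Derivation:
Using PI = LL - PL
PI = 67.5 - 29.3
PI = 38.2


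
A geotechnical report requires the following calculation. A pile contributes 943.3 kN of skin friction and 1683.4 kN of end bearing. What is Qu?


Using Qu = Qf + Qb
Qu = 943.3 + 1683.4
Qu = 2626.7 kN


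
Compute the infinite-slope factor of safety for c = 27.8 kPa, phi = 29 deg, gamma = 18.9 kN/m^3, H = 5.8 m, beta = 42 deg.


Using Fs = c / (gamma*H*sin(beta)*cos(beta)) + tan(phi)/tan(beta)
Cohesion contribution = 27.8 / (18.9*5.8*sin(42)*cos(42))
Cohesion contribution = 0.510001
Friction contribution = tan(29)/tan(42) = 0.615623
Fs = 0.510001 + 0.615623
Fs = 1.126


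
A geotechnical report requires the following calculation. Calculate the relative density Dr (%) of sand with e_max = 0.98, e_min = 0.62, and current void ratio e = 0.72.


Using Dr = (e_max - e) / (e_max - e_min) * 100
e_max - e = 0.98 - 0.72 = 0.26
e_max - e_min = 0.98 - 0.62 = 0.36
Dr = 0.26 / 0.36 * 100
Dr = 72.22 %


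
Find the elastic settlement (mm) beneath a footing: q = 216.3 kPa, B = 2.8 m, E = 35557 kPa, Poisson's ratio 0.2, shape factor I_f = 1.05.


Result: 17.169 mm

Derivation:
Using Se = q * B * (1 - nu^2) * I_f / E
1 - nu^2 = 1 - 0.2^2 = 0.96
Se = 216.3 * 2.8 * 0.96 * 1.05 / 35557
Se = 0.017169 m
Convert to mm: Se = 0.017169 * 1000 = 17.169 mm
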